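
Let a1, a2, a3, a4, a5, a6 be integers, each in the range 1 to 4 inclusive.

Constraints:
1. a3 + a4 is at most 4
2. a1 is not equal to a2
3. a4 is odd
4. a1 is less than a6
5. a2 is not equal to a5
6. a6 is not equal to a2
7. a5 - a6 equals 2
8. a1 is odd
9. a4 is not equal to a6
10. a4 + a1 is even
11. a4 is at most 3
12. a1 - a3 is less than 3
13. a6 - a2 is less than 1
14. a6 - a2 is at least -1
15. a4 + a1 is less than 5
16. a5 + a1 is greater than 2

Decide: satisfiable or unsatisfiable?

The assignment a1 = 1, a2 = 3, a3 = 1, a4 = 3, a5 = 4, a6 = 2 works:
  constraint 1 holds since a3 + a4 = 4.
  constraint 7 holds since a5 - a6 = 2.
  constraint 12 holds since a1 - a3 = 0.
The rest check out directly.

Satisfiable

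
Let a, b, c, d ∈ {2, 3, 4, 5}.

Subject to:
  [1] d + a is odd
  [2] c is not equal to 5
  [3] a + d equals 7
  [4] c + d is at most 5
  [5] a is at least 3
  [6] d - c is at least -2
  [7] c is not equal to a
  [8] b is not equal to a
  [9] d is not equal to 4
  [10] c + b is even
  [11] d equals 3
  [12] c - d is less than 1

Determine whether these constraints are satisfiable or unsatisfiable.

Satisfiable

Take a = 4, b = 2, c = 2, d = 3. Then constraint 3: a + d = 7; constraint 4: c + d = 5; constraint 6: d - c = 1, and every other listed constraint is also met.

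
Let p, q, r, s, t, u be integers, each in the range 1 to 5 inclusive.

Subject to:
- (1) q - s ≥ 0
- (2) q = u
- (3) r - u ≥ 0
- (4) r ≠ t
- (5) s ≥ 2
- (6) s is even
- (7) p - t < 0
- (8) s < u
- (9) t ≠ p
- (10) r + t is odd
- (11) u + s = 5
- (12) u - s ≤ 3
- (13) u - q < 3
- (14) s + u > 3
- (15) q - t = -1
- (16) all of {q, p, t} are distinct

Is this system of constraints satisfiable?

The assignment p = 1, q = 3, r = 3, s = 2, t = 4, u = 3 works:
  constraint 1 holds since q - s = 1.
  constraint 3 holds since r - u = 0.
  constraint 7 holds since p - t = -3.
The rest check out directly.

Satisfiable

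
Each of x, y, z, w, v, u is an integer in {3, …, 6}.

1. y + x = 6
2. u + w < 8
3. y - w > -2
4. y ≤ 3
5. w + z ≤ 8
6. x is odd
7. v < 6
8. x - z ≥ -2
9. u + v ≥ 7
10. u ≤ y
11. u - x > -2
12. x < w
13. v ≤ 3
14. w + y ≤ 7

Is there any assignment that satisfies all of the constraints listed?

Unsatisfiable

From constraints 4 and 10: u ≤ y ≤ 3. From constraint 13: v ≤ 3. Hence u + v ≤ 6. But constraint 9 requires u + v ≥ 7, and 7 > 6. Contradiction.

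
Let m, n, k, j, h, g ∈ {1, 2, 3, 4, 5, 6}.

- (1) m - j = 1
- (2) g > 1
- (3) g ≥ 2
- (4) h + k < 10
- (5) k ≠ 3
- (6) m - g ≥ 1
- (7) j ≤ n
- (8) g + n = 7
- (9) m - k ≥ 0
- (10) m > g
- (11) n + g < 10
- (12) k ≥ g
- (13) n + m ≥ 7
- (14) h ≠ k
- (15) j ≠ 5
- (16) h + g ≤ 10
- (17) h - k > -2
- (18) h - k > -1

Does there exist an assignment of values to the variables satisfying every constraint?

The assignment m = 4, n = 4, k = 4, j = 3, h = 5, g = 3 works:
  constraint 1 holds since m - j = 1.
  constraint 4 holds since h + k = 9.
The rest check out directly.

Satisfiable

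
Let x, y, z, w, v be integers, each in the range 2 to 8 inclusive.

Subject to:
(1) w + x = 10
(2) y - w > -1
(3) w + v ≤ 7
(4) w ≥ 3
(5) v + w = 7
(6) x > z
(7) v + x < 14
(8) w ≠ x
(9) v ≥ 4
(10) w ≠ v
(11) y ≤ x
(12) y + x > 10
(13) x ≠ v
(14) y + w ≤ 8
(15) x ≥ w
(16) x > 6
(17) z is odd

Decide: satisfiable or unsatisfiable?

One satisfying assignment is x = 7, y = 4, z = 3, w = 3, v = 4.
For the less obvious constraints — constraint 1: w + x = 10; constraint 2: y - w = 1 — and the others hold by inspection.

Satisfiable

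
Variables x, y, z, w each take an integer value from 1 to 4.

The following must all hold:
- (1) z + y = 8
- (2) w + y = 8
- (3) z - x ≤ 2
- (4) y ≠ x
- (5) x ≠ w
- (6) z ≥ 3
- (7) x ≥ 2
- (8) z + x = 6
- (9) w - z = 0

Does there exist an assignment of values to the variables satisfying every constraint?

Satisfiable

One satisfying assignment is x = 2, y = 4, z = 4, w = 4.
For the less obvious constraints — constraint 1: z + y = 8; constraint 2: w + y = 8 — and the others hold by inspection.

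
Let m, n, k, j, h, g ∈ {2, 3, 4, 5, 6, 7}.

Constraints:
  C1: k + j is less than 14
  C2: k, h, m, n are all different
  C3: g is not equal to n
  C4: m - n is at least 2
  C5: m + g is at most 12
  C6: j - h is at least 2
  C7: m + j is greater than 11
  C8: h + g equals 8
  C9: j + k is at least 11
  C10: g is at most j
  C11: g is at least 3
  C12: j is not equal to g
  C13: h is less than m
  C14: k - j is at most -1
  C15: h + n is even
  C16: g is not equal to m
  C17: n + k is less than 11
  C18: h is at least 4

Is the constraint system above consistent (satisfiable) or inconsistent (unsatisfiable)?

Setting (m, n, k, j, h, g) = (5, 2, 6, 7, 4, 4) satisfies everything: constraint 1: k + j = 13; constraint 4: m - n = 3; constraint 5: m + g = 9, and the others follow.

Satisfiable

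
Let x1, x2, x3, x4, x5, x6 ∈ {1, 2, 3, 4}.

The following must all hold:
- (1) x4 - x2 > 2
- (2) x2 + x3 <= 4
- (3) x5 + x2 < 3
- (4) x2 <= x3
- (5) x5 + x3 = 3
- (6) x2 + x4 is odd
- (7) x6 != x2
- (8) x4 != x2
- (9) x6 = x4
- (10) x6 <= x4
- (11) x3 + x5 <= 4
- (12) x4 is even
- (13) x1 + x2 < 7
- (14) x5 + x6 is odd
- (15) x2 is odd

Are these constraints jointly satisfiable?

One satisfying assignment is x1 = 4, x2 = 1, x3 = 2, x4 = 4, x5 = 1, x6 = 4.
For the less obvious constraints — constraint 1: x4 - x2 = 3; constraint 2: x2 + x3 = 3 — and the others hold by inspection.

Satisfiable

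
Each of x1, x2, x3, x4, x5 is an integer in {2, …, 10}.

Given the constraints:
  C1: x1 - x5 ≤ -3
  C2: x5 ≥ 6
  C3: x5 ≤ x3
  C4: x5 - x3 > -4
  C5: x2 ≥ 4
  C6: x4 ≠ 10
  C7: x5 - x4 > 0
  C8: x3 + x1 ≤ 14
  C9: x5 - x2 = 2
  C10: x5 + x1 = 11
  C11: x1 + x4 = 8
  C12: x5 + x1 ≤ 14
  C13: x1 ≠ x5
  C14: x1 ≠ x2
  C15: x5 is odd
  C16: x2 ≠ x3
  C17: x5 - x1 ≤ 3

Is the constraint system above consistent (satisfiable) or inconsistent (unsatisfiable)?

Satisfiable

Try x1 = 4, x2 = 5, x3 = 10, x4 = 4, x5 = 7.
Check constraint 1: x1 - x5 = -3; constraint 4: x5 - x3 = -3; constraint 7: x5 - x4 = 3. The remaining constraints are straightforward to verify.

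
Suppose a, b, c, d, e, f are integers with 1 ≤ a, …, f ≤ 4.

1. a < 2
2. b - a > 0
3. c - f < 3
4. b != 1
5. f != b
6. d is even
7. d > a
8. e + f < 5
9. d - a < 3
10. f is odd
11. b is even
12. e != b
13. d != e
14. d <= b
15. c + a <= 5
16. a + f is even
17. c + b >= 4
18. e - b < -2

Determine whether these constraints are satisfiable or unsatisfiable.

Satisfiable

Take a = 1, b = 4, c = 3, d = 2, e = 1, f = 1. Then constraint 2: b - a = 3; constraint 3: c - f = 2, and every other listed constraint is also met.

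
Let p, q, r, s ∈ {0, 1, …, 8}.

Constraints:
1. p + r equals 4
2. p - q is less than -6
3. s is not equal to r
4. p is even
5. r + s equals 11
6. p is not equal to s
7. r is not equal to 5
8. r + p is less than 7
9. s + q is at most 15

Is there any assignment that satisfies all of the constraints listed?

The assignment p = 0, q = 8, r = 4, s = 7 works:
  constraint 1 holds since p + r = 4.
  constraint 2 holds since p - q = -8.
  constraint 5 holds since r + s = 11.
The rest check out directly.

Satisfiable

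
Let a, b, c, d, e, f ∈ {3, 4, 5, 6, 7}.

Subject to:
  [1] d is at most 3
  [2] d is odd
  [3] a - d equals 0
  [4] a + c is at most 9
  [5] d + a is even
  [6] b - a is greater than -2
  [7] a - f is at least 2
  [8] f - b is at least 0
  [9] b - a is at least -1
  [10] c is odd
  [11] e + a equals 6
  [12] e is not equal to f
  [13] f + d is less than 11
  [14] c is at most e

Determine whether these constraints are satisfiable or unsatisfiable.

Constraints 7, 8, and 9 give f − b ≥ 0, b − a ≥ -1, a − f ≥ 2.
Adding all 3 inequalities: the left sides telescope to 0, and the right sides sum to 0 + (-1) + 2 = 1. So 0 ≥ 1, which is false.

Unsatisfiable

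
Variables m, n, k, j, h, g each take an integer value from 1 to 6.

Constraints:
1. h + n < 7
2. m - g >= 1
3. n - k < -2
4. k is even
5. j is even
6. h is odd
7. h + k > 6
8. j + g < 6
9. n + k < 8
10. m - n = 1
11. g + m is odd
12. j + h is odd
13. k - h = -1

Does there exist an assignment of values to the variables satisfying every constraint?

Satisfiable

Setting (m, n, k, j, h, g) = (2, 1, 4, 2, 5, 1) satisfies everything: constraint 1: h + n = 6; constraint 2: m - g = 1; constraint 3: n - k = -3, and the others follow.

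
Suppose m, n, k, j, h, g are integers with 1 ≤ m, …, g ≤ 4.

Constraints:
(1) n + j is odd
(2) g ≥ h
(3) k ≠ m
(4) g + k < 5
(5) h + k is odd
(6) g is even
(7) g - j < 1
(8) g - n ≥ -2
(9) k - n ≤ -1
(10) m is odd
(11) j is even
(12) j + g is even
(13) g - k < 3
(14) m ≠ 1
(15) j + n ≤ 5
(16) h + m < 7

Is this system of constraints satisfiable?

Satisfiable

Take m = 3, n = 3, k = 1, j = 2, h = 2, g = 2. Then constraint 4: g + k = 3; constraint 7: g - j = 0; constraint 8: g - n = -1, and every other listed constraint is also met.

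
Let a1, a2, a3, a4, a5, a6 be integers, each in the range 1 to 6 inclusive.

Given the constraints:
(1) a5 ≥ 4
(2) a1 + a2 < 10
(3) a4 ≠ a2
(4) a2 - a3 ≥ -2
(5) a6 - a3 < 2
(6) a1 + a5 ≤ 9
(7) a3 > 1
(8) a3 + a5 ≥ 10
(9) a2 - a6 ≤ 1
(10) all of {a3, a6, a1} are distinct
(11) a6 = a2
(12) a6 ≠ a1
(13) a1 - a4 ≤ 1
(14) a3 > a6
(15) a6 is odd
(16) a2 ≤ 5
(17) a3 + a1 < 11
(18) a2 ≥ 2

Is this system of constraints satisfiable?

The assignment a1 = 2, a2 = 5, a3 = 6, a4 = 1, a5 = 4, a6 = 5 works:
  constraint 2 holds since a1 + a2 = 7.
  constraint 4 holds since a2 - a3 = -1.
  constraint 5 holds since a6 - a3 = -1.
The rest check out directly.

Satisfiable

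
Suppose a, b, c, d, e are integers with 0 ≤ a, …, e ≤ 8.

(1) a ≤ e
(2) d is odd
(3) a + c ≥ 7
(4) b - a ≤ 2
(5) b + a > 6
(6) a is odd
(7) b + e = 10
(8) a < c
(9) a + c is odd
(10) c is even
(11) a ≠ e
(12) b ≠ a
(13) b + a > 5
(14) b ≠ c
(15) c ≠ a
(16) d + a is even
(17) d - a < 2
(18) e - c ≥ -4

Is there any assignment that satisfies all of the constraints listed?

Satisfiable

Try a = 3, b = 5, c = 6, d = 3, e = 5.
Check constraint 3: a + c = 9; constraint 4: b - a = 2. The remaining constraints are straightforward to verify.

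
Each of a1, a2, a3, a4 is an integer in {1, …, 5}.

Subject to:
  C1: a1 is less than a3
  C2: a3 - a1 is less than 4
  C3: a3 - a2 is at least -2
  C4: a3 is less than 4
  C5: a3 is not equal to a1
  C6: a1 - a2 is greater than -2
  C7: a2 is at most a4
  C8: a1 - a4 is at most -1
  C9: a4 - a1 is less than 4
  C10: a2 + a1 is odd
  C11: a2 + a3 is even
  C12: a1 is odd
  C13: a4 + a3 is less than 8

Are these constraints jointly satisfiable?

Satisfiable

One satisfying assignment is a1 = 1, a2 = 2, a3 = 2, a4 = 3.
For the less obvious constraints — constraint 2: a3 - a1 = 1; constraint 3: a3 - a2 = 0 — and the others hold by inspection.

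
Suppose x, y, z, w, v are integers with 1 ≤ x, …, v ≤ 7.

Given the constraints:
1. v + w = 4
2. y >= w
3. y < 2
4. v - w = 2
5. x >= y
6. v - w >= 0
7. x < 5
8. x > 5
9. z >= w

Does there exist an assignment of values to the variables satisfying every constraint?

From constraint 8: x ≥ 6. From constraint 7: x ≤ 4. But 4 < 6, so no value of x works.

Unsatisfiable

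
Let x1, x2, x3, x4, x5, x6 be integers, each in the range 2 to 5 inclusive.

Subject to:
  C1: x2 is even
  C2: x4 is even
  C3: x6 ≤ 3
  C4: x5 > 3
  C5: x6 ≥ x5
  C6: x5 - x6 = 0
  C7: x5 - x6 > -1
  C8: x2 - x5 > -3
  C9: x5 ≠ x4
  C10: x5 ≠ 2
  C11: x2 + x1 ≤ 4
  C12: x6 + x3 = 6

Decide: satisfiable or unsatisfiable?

Unsatisfiable

From constraint 4: x5 ≥ 4. From constraints 3 and 5: x5 ≤ x6 and x6 ≤ 3, so x5 ≤ 3. But 3 < 4, so no value of x5 works.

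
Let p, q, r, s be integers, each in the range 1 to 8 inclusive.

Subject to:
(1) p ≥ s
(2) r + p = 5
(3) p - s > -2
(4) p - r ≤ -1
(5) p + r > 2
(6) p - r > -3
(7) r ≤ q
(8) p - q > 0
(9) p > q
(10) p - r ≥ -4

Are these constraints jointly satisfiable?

Unsatisfiable

Constraints 4, 7, and 8 give p < r, r ≤ q, q < p. Chaining: p < r ≤ q < p, which forces p < p — impossible.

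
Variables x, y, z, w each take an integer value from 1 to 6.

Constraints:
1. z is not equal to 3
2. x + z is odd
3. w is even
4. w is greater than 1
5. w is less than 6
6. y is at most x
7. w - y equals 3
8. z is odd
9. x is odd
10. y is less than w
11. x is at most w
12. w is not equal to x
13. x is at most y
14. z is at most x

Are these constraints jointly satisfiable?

Unsatisfiable

Constraint 9 makes x odd and constraint 8 makes z odd, so x + z must be even. Constraint 2 says x + z is odd — contradiction.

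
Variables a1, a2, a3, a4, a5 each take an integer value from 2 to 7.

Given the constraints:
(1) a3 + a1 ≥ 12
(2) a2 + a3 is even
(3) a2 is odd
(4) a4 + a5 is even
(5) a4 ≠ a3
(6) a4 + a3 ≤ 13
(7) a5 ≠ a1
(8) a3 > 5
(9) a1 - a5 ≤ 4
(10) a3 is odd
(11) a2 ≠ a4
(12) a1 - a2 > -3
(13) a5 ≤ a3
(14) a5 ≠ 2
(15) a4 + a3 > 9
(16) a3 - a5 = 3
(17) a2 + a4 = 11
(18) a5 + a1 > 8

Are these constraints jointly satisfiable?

Satisfiable

Setting (a1, a2, a3, a4, a5) = (7, 7, 7, 4, 4) satisfies everything: constraint 1: a3 + a1 = 14; constraint 6: a4 + a3 = 11; constraint 9: a1 - a5 = 3, and the others follow.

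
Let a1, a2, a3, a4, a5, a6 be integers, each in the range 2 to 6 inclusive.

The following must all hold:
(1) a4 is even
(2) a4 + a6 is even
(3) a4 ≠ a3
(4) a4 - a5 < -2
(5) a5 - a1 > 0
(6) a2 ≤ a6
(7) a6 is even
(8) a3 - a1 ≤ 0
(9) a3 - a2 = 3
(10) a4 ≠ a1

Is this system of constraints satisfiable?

Satisfiable

One satisfying assignment is a1 = 5, a2 = 2, a3 = 5, a4 = 2, a5 = 6, a6 = 6.
For the less obvious constraints — constraint 4: a4 - a5 = -4; constraint 5: a5 - a1 = 1 — and the others hold by inspection.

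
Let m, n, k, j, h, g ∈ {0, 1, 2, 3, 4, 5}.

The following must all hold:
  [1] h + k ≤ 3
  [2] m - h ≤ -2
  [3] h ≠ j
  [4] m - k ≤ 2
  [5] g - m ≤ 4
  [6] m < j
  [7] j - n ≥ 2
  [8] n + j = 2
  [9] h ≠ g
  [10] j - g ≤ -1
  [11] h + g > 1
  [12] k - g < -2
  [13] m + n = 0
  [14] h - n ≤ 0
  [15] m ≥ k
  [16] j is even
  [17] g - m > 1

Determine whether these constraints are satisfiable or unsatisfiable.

Unsatisfiable

Constraints 2, 5, 7, 10, and 14 give n − h ≥ 0, h − m ≥ 2, m − g ≥ -4, g − j ≥ 1, j − n ≥ 2.
Adding all 5 inequalities: the left sides telescope to 0, and the right sides sum to 0 + 2 + (-4) + 1 + 2 = 1. So 0 ≥ 1, which is false.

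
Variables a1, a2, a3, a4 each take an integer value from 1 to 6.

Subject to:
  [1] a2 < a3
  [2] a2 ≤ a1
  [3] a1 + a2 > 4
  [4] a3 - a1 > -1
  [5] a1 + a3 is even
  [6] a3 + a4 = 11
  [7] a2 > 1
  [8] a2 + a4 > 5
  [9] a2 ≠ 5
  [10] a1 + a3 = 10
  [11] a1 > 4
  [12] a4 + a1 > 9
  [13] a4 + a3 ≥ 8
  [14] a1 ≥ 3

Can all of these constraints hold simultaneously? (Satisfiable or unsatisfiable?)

Satisfiable

The assignment a1 = 5, a2 = 2, a3 = 5, a4 = 6 works:
  constraint 3 holds since a1 + a2 = 7.
  constraint 4 holds since a3 - a1 = 0.
The rest check out directly.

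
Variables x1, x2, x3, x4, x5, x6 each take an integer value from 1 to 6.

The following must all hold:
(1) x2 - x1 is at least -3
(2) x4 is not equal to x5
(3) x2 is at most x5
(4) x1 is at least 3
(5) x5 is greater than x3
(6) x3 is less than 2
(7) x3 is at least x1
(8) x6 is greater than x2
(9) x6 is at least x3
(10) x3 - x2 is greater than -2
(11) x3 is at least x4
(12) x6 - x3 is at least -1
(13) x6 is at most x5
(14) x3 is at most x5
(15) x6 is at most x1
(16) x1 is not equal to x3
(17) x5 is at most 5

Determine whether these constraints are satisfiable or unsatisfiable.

Unsatisfiable

From constraints 4 and 7: x3 ≥ x1 and x1 ≥ 3, so x3 ≥ 3. From constraint 6: x3 ≤ 1. But 1 < 3, so no value of x3 works.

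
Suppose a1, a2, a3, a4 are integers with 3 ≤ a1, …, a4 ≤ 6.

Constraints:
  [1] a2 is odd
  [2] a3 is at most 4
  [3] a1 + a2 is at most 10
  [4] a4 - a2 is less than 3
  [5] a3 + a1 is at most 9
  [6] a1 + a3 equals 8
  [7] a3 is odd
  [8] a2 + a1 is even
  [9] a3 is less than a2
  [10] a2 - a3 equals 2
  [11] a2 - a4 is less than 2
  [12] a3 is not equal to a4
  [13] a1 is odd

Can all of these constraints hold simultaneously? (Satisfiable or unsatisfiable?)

One satisfying assignment is a1 = 5, a2 = 5, a3 = 3, a4 = 5.
For the less obvious constraints — constraint 3: a1 + a2 = 10; constraint 4: a4 - a2 = 0; constraint 5: a3 + a1 = 8 — and the others hold by inspection.

Satisfiable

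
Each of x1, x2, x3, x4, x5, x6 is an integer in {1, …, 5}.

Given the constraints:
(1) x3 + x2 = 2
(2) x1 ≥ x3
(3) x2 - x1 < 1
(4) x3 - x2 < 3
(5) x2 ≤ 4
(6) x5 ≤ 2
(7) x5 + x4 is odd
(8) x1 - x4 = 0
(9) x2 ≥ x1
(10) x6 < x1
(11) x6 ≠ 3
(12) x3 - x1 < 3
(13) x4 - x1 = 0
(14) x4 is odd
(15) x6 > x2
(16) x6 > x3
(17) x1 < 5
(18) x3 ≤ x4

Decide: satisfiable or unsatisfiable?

Constraints 9, 10, and 15 give x2 < x6, x6 < x1, x1 ≤ x2. Chaining: x2 < x6 < x1 ≤ x2, which forces x2 < x2 — impossible.

Unsatisfiable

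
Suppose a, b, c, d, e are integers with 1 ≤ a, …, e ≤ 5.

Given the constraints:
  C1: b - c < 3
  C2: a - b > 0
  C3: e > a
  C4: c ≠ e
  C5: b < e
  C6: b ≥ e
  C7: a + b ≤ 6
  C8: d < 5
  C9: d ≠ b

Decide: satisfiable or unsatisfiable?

Unsatisfiable

Constraints 2, 3, and 6 give a < e, e ≤ b, b < a. Chaining: a < e ≤ b < a, which forces a < a — impossible.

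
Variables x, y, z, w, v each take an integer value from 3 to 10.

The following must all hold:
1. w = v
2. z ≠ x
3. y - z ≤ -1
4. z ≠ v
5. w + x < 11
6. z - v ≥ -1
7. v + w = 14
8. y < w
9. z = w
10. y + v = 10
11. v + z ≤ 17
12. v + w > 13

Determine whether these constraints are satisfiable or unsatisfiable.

From constraints 1 and 9, z = w = v, so z = v. But constraint 4 says z ≠ v. Contradiction.

Unsatisfiable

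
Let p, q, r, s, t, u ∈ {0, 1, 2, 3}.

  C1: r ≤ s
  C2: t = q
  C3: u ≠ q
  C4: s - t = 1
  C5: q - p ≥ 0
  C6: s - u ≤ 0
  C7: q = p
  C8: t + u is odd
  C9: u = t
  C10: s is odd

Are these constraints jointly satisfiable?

From constraints 2 and 9, u = t = q, so u = q. But constraint 3 says u ≠ q. Contradiction.

Unsatisfiable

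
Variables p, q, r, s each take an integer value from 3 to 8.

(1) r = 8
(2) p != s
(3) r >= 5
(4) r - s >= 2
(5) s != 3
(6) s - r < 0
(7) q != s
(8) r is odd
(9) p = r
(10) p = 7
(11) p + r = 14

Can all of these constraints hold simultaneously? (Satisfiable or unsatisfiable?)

Constraint 10 fixes p = 7 and constraint 1 fixes r = 8, but constraint 9 requires p = r. Since 7 ≠ 8, contradiction.

Unsatisfiable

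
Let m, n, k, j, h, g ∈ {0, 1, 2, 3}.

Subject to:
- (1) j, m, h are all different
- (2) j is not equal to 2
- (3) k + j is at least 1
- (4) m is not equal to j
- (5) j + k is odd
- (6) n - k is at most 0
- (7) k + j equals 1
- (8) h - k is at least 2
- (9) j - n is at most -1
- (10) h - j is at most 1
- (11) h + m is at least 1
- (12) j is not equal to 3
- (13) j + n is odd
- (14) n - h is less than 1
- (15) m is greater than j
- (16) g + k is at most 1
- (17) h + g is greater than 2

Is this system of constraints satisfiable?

Unsatisfiable

Constraints 6, 8, 9, and 10 give j − h ≥ -1, h − k ≥ 2, k − n ≥ 0, n − j ≥ 1.
Adding all 4 inequalities: the left sides telescope to 0, and the right sides sum to (-1) + 2 + 0 + 1 = 2. So 0 ≥ 2, which is false.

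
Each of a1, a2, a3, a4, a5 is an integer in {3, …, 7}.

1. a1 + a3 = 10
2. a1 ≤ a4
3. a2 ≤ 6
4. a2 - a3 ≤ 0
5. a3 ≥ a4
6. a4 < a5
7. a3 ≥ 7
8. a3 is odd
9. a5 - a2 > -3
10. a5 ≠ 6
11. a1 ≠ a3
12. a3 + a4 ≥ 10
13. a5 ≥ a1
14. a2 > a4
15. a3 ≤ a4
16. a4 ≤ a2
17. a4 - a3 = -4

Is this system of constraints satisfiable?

From constraints 7 and 15: a4 ≥ a3 and a3 ≥ 7, so a4 ≥ 7. From constraints 3 and 16: a4 ≤ a2 and a2 ≤ 6, so a4 ≤ 6. But 6 < 7, so no value of a4 works.

Unsatisfiable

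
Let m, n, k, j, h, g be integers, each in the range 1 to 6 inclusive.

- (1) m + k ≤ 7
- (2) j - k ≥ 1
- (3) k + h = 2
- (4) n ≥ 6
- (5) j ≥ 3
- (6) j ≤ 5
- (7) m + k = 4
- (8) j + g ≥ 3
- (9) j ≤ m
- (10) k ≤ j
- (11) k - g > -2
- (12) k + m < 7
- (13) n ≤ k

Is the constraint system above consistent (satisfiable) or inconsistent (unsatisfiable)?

From constraints 5 and 9: m ≥ j ≥ 3. From constraints 4 and 13: k ≥ n ≥ 6. Hence m + k ≥ 9. But constraint 1 requires m + k ≤ 7, and 7 < 9. Contradiction.

Unsatisfiable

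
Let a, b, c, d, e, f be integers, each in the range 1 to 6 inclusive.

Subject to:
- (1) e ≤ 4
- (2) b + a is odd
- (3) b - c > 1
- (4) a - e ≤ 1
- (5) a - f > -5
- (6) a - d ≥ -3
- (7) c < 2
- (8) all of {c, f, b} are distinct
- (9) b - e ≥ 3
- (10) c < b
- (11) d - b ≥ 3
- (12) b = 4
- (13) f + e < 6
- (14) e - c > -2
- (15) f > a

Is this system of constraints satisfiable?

Constraints 4, 6, 9, and 11 give a − d ≥ -3, d − b ≥ 3, b − e ≥ 3, e − a ≥ -1.
Adding all 4 inequalities: the left sides telescope to 0, and the right sides sum to (-3) + 3 + 3 + (-1) = 2. So 0 ≥ 2, which is false.

Unsatisfiable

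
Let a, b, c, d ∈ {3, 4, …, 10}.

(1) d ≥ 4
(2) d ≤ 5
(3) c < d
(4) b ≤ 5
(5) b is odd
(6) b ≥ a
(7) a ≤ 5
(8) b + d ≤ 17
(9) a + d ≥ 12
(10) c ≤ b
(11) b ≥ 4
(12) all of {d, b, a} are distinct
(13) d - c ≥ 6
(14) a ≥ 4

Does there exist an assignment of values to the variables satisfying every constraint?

Unsatisfiable

Constraints 1, 2, 4, 7, 11, and 14 confine each of d, b, a to the 2 values {4, 5}.
Constraint 12 requires all 3 of them to be distinct, but only 2 values are available — impossible by the pigeonhole principle.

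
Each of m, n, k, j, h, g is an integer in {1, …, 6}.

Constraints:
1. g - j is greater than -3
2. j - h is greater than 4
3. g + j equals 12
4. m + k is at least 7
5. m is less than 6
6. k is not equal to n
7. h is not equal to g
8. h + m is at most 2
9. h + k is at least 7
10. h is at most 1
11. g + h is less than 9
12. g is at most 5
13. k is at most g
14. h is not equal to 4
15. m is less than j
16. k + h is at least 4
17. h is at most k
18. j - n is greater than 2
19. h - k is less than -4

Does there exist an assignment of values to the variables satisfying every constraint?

Unsatisfiable

From constraint 10: h ≤ 1. From constraints 12 and 13: k ≤ g ≤ 5. Hence h + k ≤ 6. But constraint 9 requires h + k ≥ 7, and 7 > 6. Contradiction.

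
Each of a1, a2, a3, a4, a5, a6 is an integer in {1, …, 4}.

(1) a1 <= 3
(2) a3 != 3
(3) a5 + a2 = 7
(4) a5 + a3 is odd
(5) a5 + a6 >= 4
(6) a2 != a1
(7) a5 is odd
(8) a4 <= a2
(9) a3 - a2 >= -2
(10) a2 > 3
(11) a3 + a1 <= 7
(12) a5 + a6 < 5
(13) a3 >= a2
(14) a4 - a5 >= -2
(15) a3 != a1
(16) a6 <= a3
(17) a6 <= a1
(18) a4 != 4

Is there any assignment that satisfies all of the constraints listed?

Satisfiable

Setting (a1, a2, a3, a4, a5, a6) = (3, 4, 4, 2, 3, 1) satisfies everything: constraint 3: a5 + a2 = 7; constraint 5: a5 + a6 = 4; constraint 9: a3 - a2 = 0, and the others follow.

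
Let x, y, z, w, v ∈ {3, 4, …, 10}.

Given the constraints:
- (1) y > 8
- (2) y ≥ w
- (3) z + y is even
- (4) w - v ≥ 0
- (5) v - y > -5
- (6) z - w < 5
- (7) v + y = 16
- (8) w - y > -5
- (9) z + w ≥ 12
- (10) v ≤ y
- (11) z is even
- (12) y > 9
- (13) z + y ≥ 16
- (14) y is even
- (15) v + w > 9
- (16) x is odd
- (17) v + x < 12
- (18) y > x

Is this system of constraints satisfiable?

The assignment x = 5, y = 10, z = 8, w = 6, v = 6 works:
  constraint 4 holds since w - v = 0.
  constraint 5 holds since v - y = -4.
  constraint 6 holds since z - w = 2.
The rest check out directly.

Satisfiable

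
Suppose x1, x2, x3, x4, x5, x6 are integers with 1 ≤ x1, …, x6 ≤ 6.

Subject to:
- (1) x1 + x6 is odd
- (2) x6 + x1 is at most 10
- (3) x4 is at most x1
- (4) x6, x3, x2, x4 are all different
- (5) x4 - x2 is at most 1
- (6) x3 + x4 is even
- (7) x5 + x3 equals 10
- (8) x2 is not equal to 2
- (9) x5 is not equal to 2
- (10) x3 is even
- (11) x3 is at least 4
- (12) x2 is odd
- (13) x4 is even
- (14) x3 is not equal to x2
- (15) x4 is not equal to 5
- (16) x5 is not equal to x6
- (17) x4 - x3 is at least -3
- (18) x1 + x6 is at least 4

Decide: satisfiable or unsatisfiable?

Setting (x1, x2, x3, x4, x5, x6) = (6, 5, 6, 4, 4, 1) satisfies everything: constraint 2: x6 + x1 = 7; constraint 5: x4 - x2 = -1, and the others follow.

Satisfiable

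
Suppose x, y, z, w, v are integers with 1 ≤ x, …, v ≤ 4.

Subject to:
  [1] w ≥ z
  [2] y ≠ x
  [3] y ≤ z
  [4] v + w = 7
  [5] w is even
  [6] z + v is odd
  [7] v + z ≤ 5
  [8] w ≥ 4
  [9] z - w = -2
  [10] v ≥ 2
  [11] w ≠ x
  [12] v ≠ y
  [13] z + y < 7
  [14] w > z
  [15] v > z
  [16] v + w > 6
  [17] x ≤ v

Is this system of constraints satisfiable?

Setting (x, y, z, w, v) = (3, 2, 2, 4, 3) satisfies everything: constraint 4: v + w = 7; constraint 7: v + z = 5, and the others follow.

Satisfiable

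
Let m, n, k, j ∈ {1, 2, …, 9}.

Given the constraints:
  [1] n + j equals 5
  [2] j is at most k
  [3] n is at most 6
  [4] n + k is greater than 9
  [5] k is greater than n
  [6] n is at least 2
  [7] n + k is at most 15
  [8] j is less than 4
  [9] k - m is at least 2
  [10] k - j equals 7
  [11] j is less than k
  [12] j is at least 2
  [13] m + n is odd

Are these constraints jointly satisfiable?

Take m = 4, n = 3, k = 9, j = 2. Then constraint 1: n + j = 5; constraint 4: n + k = 12; constraint 7: n + k = 12, and every other listed constraint is also met.

Satisfiable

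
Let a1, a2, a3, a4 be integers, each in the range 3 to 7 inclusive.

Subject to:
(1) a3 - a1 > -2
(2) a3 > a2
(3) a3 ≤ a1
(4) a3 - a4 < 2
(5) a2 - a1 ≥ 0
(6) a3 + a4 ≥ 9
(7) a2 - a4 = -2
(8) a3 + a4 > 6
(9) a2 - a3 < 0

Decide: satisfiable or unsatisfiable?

Constraints 2, 3, and 5 give a1 ≤ a2, a2 < a3, a3 ≤ a1. Chaining: a1 ≤ a2 < a3 ≤ a1, which forces a1 < a1 — impossible.

Unsatisfiable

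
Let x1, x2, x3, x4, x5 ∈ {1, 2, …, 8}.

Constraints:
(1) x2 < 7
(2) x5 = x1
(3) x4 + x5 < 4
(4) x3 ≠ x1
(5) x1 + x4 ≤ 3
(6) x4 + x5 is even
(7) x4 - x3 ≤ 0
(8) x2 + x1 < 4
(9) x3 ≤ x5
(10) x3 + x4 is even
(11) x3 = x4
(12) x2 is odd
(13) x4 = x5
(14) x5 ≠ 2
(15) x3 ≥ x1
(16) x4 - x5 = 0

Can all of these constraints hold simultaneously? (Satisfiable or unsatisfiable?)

From constraints 2, 11, and 13, x3 = x4 = x5 = x1, so x3 = x1. But constraint 4 says x3 ≠ x1. Contradiction.

Unsatisfiable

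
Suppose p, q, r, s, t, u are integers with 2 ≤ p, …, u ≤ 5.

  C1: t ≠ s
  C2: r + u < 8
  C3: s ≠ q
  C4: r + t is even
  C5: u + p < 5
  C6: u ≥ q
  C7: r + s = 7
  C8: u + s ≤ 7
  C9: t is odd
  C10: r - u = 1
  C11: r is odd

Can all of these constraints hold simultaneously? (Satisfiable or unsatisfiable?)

Try p = 2, q = 2, r = 3, s = 4, t = 3, u = 2.
Check constraint 2: r + u = 5; constraint 5: u + p = 4; constraint 7: r + s = 7. The remaining constraints are straightforward to verify.

Satisfiable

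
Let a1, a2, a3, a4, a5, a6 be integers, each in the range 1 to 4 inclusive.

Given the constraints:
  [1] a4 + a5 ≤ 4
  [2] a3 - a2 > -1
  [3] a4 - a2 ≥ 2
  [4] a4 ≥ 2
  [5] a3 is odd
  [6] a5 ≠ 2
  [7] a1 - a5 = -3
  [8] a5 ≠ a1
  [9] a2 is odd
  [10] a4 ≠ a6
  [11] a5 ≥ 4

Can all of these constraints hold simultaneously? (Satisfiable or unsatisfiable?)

From constraint 4: a4 ≥ 2. From constraint 11: a5 ≥ 4. Hence a4 + a5 ≥ 6. But constraint 1 requires a4 + a5 ≤ 4, and 4 < 6. Contradiction.

Unsatisfiable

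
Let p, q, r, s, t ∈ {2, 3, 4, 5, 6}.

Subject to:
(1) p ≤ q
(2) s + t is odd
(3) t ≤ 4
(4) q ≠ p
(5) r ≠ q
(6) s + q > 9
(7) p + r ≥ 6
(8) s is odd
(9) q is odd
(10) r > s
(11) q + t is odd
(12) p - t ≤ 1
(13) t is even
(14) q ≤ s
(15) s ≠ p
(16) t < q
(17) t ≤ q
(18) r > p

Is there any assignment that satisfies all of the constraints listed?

The assignment p = 3, q = 5, r = 6, s = 5, t = 2 works:
  constraint 6 holds since s + q = 10.
  constraint 7 holds since p + r = 9.
The rest check out directly.

Satisfiable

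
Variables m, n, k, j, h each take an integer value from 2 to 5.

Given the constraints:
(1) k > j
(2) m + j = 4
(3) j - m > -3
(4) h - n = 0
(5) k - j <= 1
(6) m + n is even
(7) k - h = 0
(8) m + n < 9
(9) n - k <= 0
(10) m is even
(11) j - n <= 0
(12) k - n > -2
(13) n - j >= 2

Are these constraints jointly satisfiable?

Unsatisfiable

Constraints 5, 9, and 13 give k − n ≥ 0, n − j ≥ 2, j − k ≥ -1.
Adding all 3 inequalities: the left sides telescope to 0, and the right sides sum to 0 + 2 + (-1) = 1. So 0 ≥ 1, which is false.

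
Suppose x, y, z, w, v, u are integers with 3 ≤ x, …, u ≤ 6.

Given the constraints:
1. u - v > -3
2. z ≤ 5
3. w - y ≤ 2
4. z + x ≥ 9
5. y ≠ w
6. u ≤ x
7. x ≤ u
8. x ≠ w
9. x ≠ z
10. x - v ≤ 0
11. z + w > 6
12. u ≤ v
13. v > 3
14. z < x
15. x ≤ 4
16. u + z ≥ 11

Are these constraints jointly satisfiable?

From constraints 6 and 15: u ≤ x ≤ 4. From constraint 2: z ≤ 5. Hence u + z ≤ 9. But constraint 16 requires u + z ≥ 11, and 11 > 9. Contradiction.

Unsatisfiable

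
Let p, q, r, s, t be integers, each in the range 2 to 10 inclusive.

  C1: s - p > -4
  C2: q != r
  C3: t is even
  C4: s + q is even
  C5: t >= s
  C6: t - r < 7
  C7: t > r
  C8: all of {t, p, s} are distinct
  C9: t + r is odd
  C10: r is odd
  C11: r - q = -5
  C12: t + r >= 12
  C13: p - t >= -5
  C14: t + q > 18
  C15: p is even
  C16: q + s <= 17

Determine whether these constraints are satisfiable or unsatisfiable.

Satisfiable

Try p = 6, q = 10, r = 5, s = 4, t = 10.
Check constraint 1: s - p = -2; constraint 6: t - r = 5. The remaining constraints are straightforward to verify.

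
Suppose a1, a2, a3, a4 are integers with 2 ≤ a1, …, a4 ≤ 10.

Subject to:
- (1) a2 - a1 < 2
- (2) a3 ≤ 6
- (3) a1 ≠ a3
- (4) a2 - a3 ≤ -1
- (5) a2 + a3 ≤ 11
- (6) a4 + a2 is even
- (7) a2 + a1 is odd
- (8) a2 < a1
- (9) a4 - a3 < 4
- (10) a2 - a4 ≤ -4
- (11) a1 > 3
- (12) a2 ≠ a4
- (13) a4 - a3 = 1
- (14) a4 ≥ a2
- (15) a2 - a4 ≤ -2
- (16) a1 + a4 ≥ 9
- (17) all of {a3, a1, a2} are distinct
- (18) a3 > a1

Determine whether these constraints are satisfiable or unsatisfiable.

Satisfiable

Setting (a1, a2, a3, a4) = (4, 3, 6, 7) satisfies everything: constraint 1: a2 - a1 = -1; constraint 4: a2 - a3 = -3; constraint 5: a2 + a3 = 9, and the others follow.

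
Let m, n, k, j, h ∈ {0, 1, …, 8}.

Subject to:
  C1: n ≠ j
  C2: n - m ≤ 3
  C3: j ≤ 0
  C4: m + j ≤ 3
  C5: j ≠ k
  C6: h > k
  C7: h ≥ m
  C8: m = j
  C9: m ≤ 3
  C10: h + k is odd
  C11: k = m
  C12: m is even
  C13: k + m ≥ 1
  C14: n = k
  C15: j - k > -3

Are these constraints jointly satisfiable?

From constraints 8, 11, and 14, n = k = m = j, so n = j. But constraint 1 says n ≠ j. Contradiction.

Unsatisfiable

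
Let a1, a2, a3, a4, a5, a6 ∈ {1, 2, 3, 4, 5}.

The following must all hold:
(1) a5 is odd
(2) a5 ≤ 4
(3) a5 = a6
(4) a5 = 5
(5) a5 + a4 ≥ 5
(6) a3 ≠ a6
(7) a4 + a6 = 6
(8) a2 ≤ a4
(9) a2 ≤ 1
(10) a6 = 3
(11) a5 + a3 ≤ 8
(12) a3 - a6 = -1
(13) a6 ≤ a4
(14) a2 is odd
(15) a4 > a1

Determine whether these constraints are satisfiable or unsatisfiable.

Constraint 4 fixes a5 = 5 and constraint 10 fixes a6 = 3, but constraint 3 requires a5 = a6. Since 5 ≠ 3, contradiction.

Unsatisfiable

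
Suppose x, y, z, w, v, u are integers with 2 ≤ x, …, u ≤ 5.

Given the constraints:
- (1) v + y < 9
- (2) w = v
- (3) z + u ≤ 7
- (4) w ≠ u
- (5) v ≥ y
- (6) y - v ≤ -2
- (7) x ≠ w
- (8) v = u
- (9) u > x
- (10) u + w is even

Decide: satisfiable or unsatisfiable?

From constraints 2 and 8, w = v = u, so w = u. But constraint 4 says w ≠ u. Contradiction.

Unsatisfiable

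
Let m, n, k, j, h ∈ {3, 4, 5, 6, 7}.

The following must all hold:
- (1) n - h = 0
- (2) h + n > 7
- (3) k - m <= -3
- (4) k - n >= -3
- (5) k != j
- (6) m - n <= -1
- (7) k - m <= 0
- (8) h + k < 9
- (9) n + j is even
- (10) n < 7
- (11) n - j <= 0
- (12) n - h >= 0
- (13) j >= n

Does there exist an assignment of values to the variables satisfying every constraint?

Unsatisfiable

Constraints 3, 4, and 6 give n − m ≥ 1, m − k ≥ 3, k − n ≥ -3.
Adding all 3 inequalities: the left sides telescope to 0, and the right sides sum to 1 + 3 + (-3) = 1. So 0 ≥ 1, which is false.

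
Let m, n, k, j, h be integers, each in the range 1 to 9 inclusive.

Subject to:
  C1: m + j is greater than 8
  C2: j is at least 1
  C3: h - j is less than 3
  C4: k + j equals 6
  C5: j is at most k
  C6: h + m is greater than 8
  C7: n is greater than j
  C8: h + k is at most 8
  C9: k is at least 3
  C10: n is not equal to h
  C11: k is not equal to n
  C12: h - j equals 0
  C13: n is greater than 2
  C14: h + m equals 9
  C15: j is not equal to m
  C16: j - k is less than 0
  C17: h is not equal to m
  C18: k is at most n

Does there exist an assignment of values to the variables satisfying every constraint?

Satisfiable

Take m = 7, n = 6, k = 4, j = 2, h = 2. Then constraint 1: m + j = 9; constraint 3: h - j = 0; constraint 4: k + j = 6, and every other listed constraint is also met.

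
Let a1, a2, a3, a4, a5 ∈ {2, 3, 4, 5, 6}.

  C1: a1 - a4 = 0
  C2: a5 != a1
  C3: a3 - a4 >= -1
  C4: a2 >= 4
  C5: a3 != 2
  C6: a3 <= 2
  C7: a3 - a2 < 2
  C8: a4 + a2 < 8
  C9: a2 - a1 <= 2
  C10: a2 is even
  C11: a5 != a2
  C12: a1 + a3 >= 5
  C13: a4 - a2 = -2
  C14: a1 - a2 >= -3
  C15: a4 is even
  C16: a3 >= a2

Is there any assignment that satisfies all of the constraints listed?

From constraints 4 and 16: a3 ≥ a2 and a2 ≥ 4, so a3 ≥ 4. From constraint 6: a3 ≤ 2. But 2 < 4, so no value of a3 works.

Unsatisfiable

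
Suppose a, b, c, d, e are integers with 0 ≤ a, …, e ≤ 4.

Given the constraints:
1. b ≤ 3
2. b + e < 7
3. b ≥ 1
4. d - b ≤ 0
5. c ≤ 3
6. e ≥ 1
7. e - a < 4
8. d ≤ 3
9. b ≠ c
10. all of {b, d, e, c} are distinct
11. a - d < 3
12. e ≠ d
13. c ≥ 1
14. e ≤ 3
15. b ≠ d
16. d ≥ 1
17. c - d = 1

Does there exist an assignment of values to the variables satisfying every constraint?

Constraints 1, 3, 5, 6, 8, 13, 14, and 16 confine each of b, d, e, c to the 3 values {1, …, 3}.
Constraint 10 requires all 4 of them to be distinct, but only 3 values are available — impossible by the pigeonhole principle.

Unsatisfiable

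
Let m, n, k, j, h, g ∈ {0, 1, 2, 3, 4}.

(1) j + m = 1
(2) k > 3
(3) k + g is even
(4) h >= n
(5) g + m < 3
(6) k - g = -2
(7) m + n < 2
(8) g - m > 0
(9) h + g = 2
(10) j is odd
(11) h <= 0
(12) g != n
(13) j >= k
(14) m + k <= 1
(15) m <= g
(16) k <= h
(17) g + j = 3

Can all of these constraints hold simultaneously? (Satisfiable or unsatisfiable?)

Unsatisfiable

From constraint 2: k ≥ 4. From constraints 11 and 16: k ≤ h and h ≤ 0, so k ≤ 0. But 0 < 4, so no value of k works.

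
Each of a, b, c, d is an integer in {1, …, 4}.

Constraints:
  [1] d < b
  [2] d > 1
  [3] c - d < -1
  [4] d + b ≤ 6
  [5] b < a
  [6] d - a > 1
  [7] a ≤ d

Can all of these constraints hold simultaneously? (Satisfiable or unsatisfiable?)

Unsatisfiable

Constraints 1, 5, and 7 give d < b, b < a, a ≤ d. Chaining: d < b < a ≤ d, which forces d < d — impossible.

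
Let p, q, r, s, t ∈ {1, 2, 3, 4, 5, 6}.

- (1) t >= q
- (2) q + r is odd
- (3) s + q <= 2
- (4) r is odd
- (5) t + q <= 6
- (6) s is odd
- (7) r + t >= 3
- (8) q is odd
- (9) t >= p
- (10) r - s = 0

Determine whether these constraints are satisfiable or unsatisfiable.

Constraint 8 makes q odd and constraint 4 makes r odd, so q + r must be even. Constraint 2 says q + r is odd — contradiction.

Unsatisfiable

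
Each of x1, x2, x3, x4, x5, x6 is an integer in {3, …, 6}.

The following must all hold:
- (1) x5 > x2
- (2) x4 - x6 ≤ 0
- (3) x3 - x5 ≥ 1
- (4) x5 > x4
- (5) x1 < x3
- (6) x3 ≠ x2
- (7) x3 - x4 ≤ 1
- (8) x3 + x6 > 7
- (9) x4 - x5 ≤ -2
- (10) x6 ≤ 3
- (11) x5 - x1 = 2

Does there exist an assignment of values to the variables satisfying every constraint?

Constraints 3, 7, and 9 give x3 − x5 ≥ 1, x5 − x4 ≥ 2, x4 − x3 ≥ -1.
Adding all 3 inequalities: the left sides telescope to 0, and the right sides sum to 1 + 2 + (-1) = 2. So 0 ≥ 2, which is false.

Unsatisfiable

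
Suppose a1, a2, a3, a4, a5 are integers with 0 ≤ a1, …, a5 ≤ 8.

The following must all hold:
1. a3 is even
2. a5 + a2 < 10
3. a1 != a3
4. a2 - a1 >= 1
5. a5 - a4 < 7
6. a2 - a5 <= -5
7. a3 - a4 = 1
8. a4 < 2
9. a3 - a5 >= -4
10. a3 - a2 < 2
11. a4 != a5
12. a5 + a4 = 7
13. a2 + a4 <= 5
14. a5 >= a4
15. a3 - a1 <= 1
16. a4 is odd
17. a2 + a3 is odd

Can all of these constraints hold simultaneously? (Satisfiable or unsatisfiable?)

Unsatisfiable

Constraints 4, 6, 9, and 15 give a2 − a1 ≥ 1, a1 − a3 ≥ -1, a3 − a5 ≥ -4, a5 − a2 ≥ 5.
Adding all 4 inequalities: the left sides telescope to 0, and the right sides sum to 1 + (-1) + (-4) + 5 = 1. So 0 ≥ 1, which is false.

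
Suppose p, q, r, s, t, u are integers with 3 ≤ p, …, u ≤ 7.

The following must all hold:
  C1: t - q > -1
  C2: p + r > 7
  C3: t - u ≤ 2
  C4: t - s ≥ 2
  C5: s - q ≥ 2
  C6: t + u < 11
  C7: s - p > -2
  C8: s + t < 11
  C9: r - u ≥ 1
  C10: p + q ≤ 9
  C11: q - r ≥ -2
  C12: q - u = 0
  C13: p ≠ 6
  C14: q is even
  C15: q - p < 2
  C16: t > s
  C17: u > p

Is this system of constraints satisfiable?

Constraints 3, 4, 5, 9, and 11 give t − s ≥ 2, s − q ≥ 2, q − r ≥ -2, r − u ≥ 1, u − t ≥ -2.
Adding all 5 inequalities: the left sides telescope to 0, and the right sides sum to 2 + 2 + (-2) + 1 + (-2) = 1. So 0 ≥ 1, which is false.

Unsatisfiable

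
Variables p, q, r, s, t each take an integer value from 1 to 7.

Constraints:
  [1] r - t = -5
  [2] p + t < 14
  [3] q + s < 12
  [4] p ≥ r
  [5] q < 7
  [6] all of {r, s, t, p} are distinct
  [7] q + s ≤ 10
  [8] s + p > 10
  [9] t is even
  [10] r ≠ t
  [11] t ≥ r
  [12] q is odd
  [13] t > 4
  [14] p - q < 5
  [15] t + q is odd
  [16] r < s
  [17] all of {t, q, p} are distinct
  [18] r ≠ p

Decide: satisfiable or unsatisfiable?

Satisfiable

Try p = 7, q = 5, r = 1, s = 4, t = 6.
Check constraint 1: r - t = -5; constraint 2: p + t = 13. The remaining constraints are straightforward to verify.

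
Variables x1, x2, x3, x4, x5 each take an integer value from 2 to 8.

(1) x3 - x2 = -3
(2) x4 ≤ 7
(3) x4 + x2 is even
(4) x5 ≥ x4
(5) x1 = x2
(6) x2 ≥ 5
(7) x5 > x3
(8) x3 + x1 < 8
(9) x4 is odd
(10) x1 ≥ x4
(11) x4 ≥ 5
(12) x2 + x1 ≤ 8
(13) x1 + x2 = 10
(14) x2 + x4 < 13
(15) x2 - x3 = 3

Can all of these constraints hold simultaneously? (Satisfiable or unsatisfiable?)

Unsatisfiable

From constraint 6: x2 ≥ 5. From constraints 10 and 11: x1 ≥ x4 ≥ 5. Hence x2 + x1 ≥ 10. But constraint 12 requires x2 + x1 ≤ 8, and 8 < 10. Contradiction.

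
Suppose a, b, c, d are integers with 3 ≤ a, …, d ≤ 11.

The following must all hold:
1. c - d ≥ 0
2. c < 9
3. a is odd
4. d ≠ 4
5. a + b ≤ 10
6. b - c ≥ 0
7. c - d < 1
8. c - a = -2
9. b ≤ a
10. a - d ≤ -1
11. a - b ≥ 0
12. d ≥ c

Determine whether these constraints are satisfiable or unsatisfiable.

Unsatisfiable

Constraints 1, 6, 10, and 11 give c − d ≥ 0, d − a ≥ 1, a − b ≥ 0, b − c ≥ 0.
Adding all 4 inequalities: the left sides telescope to 0, and the right sides sum to 0 + 1 + 0 + 0 = 1. So 0 ≥ 1, which is false.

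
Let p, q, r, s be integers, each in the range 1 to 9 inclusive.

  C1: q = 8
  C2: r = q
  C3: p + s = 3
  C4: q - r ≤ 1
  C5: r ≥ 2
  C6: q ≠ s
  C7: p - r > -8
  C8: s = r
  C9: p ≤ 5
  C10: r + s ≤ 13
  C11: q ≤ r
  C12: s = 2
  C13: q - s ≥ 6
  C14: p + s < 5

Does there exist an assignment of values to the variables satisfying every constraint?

Unsatisfiable

Constraint 12 fixes s = 2 and constraint 1 fixes q = 8. Constraints 2 and 8 give s = r = q, so s = q. But 2 ≠ 8 — contradiction.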